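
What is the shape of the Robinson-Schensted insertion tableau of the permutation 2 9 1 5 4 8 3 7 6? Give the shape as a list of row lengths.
[3, 3, 2, 1]

Row-insert each entry into an empty tableau.

After inserting 2: P = [[2]].
After inserting 9: P = [[2, 9]].
After inserting 1: P = [[1, 9], [2]].
After inserting 5: P = [[1, 5], [2, 9]].
After inserting 4: P = [[1, 4], [2, 5], [9]].
After inserting 8: P = [[1, 4, 8], [2, 5], [9]].
After inserting 3: P = [[1, 3, 8], [2, 4], [5], [9]].
After inserting 7: P = [[1, 3, 7], [2, 4, 8], [5], [9]].
After inserting 6: P = [[1, 3, 6], [2, 4, 7], [5, 8], [9]].

The final insertion tableau P = [[1, 3, 6], [2, 4, 7], [5, 8], [9]] has shape [3, 3, 2, 1].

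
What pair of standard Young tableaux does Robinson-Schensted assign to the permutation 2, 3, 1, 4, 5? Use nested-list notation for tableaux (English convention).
Insert each entry of the permutation into P by Schensted row insertion, recording in Q the position of each new cell.

Insert 2: appended to row 1. P = [[2]].
Insert 3: appended to row 1. P = [[2, 3]].
Insert 1: 1 bumps 2 from row 1; 2 starts row 2. P = [[1, 3], [2]].
Insert 4: appended to row 1. P = [[1, 3, 4], [2]].
Insert 5: appended to row 1. P = [[1, 3, 4, 5], [2]].

So P = [[1, 3, 4, 5], [2]], Q = [[1, 2, 4, 5], [3]].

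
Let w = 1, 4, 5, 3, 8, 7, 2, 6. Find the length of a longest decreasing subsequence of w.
3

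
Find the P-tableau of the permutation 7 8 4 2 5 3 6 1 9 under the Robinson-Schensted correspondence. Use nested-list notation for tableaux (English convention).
P = [[1, 3, 6, 9], [2, 5], [4, 8], [7]]

Insert 7: appended to row 1. P = [[7]].
Insert 8: appended to row 1. P = [[7, 8]].
Insert 4: 4 bumps 7 from row 1; 7 starts row 2. P = [[4, 8], [7]].
Insert 2: 2 bumps 4 from row 1; 4 bumps 7 from row 2; 7 starts row 3. P = [[2, 8], [4], [7]].
Insert 5: 5 bumps 8 from row 1; 8 appends to row 2. P = [[2, 5], [4, 8], [7]].
Insert 3: 3 bumps 5 from row 1; 5 bumps 8 from row 2; 8 appends to row 3. P = [[2, 3], [4, 5], [7, 8]].
Insert 6: appended to row 1. P = [[2, 3, 6], [4, 5], [7, 8]].
Insert 1: 1 bumps 2 from row 1; 2 bumps 4 from row 2; 4 bumps 7 from row 3; 7 starts row 4. P = [[1, 3, 6], [2, 5], [4, 8], [7]].
Insert 9: appended to row 1. P = [[1, 3, 6, 9], [2, 5], [4, 8], [7]].

So P = [[1, 3, 6, 9], [2, 5], [4, 8], [7]].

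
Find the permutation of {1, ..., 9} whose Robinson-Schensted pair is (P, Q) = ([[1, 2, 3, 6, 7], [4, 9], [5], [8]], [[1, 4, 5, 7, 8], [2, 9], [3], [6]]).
Reverse the RSK construction: for i from n down to 1, find the cell of Q containing i, remove the entry at that cell from P, and reverse-bump it up through P; the value ejected from row 1 is w(i).

Step i=9: Q has 9 at row 2, column 2; remove 9 from row 2 of P and reverse-bump: 9 enters row 1 and ejects 7. So w(9) = 7. P is now [[1, 2, 3, 6, 9], [4], [5], [8]].
Step i=8: Q has 8 at row 1, column 5; remove that cell from P, ejecting 9. So w(8) = 9. P is now [[1, 2, 3, 6], [4], [5], [8]].
Step i=7: Q has 7 at row 1, column 4; remove that cell from P, ejecting 6. So w(7) = 6. P is now [[1, 2, 3], [4], [5], [8]].
Step i=6: Q has 6 at row 4, column 1; remove 8 from row 4 of P and reverse-bump: 8 enters row 3 and ejects 5; 5 enters row 2 and ejects 4; 4 enters row 1 and ejects 3. So w(6) = 3. P is now [[1, 2, 4], [5], [8]].
Step i=5: Q has 5 at row 1, column 3; remove that cell from P, ejecting 4. So w(5) = 4. P is now [[1, 2], [5], [8]].
Step i=4: Q has 4 at row 1, column 2; remove that cell from P, ejecting 2. So w(4) = 2. P is now [[1], [5], [8]].
Step i=3: Q has 3 at row 3, column 1; remove 8 from row 3 of P and reverse-bump: 8 enters row 2 and ejects 5; 5 enters row 1 and ejects 1. So w(3) = 1. P is now [[5], [8]].
Step i=2: Q has 2 at row 2, column 1; remove 8 from row 2 of P and reverse-bump: 8 enters row 1 and ejects 5. So w(2) = 5. P is now [[8]].
Step i=1: Q has 1 at row 1, column 1; remove that cell from P, ejecting 8. So w(1) = 8. P is now [].

So w = 8 5 1 2 4 3 6 9 7.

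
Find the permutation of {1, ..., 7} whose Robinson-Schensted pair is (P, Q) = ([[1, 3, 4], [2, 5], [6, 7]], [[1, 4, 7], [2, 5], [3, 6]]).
Reverse the RSK construction: for i from n down to 1, find the cell of Q containing i, remove the entry at that cell from P, and reverse-bump it up through P; the value ejected from row 1 is w(i).

Step i=7: Q has 7 at row 1, column 3; remove that cell from P, ejecting 4. So w(7) = 4. P is now [[1, 3], [2, 5], [6, 7]].
Step i=6: Q has 6 at row 3, column 2; remove 7 from row 3 of P and reverse-bump: 7 enters row 2 and ejects 5; 5 enters row 1 and ejects 3. So w(6) = 3. P is now [[1, 5], [2, 7], [6]].
Step i=5: Q has 5 at row 2, column 2; remove 7 from row 2 of P and reverse-bump: 7 enters row 1 and ejects 5. So w(5) = 5. P is now [[1, 7], [2], [6]].
Step i=4: Q has 4 at row 1, column 2; remove that cell from P, ejecting 7. So w(4) = 7. P is now [[1], [2], [6]].
Step i=3: Q has 3 at row 3, column 1; remove 6 from row 3 of P and reverse-bump: 6 enters row 2 and ejects 2; 2 enters row 1 and ejects 1. So w(3) = 1. P is now [[2], [6]].
Step i=2: Q has 2 at row 2, column 1; remove 6 from row 2 of P and reverse-bump: 6 enters row 1 and ejects 2. So w(2) = 2. P is now [[6]].
Step i=1: Q has 1 at row 1, column 1; remove that cell from P, ejecting 6. So w(1) = 6. P is now [].

So w = 6 2 1 7 5 3 4.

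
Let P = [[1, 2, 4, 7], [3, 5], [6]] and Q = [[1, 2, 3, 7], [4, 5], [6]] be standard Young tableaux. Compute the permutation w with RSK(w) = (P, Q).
1 3 6 2 5 4 7

Reverse the RSK construction: for i from n down to 1, find the cell of Q containing i, remove the entry at that cell from P, and reverse-bump it up through P; the value ejected from row 1 is w(i).

Step i=7: Q has 7 at row 1, column 4; remove that cell from P, ejecting 7. So w(7) = 7. P is now [[1, 2, 4], [3, 5], [6]].
Step i=6: Q has 6 at row 3, column 1; remove 6 from row 3 of P and reverse-bump: 6 enters row 2 and ejects 5; 5 enters row 1 and ejects 4. So w(6) = 4. P is now [[1, 2, 5], [3, 6]].
Step i=5: Q has 5 at row 2, column 2; remove 6 from row 2 of P and reverse-bump: 6 enters row 1 and ejects 5. So w(5) = 5. P is now [[1, 2, 6], [3]].
Step i=4: Q has 4 at row 2, column 1; remove 3 from row 2 of P and reverse-bump: 3 enters row 1 and ejects 2. So w(4) = 2. P is now [[1, 3, 6]].
Step i=3: Q has 3 at row 1, column 3; remove that cell from P, ejecting 6. So w(3) = 6. P is now [[1, 3]].
Step i=2: Q has 2 at row 1, column 2; remove that cell from P, ejecting 3. So w(2) = 3. P is now [[1]].
Step i=1: Q has 1 at row 1, column 1; remove that cell from P, ejecting 1. So w(1) = 1. P is now [].

So w = 1 3 6 2 5 4 7.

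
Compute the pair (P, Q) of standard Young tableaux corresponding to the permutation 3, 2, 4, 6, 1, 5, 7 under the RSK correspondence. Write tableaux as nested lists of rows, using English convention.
Insert each entry of the permutation into P by Schensted row insertion, recording in Q the position of each new cell.

After inserting 3: P = [[3]].
After inserting 2: P = [[2], [3]].
After inserting 4: P = [[2, 4], [3]].
After inserting 6: P = [[2, 4, 6], [3]].
After inserting 1: P = [[1, 4, 6], [2], [3]].
After inserting 5: P = [[1, 4, 5], [2, 6], [3]].
After inserting 7: P = [[1, 4, 5, 7], [2, 6], [3]].

So P = [[1, 4, 5, 7], [2, 6], [3]], Q = [[1, 3, 4, 7], [2, 6], [5]].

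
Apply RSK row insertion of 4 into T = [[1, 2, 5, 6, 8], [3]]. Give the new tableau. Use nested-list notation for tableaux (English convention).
In row 1, 4 replaces 5 (the leftmost entry greater than 4); 5 is bumped to row 2. 5 is appended to row 2. The new tableau is [[1, 2, 4, 6, 8], [3, 5]].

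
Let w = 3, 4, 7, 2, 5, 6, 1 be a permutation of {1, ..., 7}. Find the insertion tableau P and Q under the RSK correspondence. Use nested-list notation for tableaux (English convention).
Insert each entry of the permutation into P by Schensted row insertion, recording in Q the position of each new cell.

Insert 3: appended to row 1. P = [[3]].
Insert 4: appended to row 1. P = [[3, 4]].
Insert 7: appended to row 1. P = [[3, 4, 7]].
Insert 2: 2 bumps 3 from row 1; 3 starts row 2. P = [[2, 4, 7], [3]].
Insert 5: 5 bumps 7 from row 1; 7 appends to row 2. P = [[2, 4, 5], [3, 7]].
Insert 6: appended to row 1. P = [[2, 4, 5, 6], [3, 7]].
Insert 1: 1 bumps 2 from row 1; 2 bumps 3 from row 2; 3 starts row 3. P = [[1, 4, 5, 6], [2, 7], [3]].

So P = [[1, 4, 5, 6], [2, 7], [3]], Q = [[1, 2, 3, 6], [4, 5], [7]].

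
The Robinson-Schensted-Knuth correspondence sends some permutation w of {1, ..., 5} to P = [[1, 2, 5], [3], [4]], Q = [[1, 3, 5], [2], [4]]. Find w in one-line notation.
Reverse RSK: for i = n, n-1, ..., 1, locate i in Q, remove the corresponding corner cell from P, and reverse-bump its entry up through P; the value ejected from row 1 is w(i).

So w = 4 1 3 2 5.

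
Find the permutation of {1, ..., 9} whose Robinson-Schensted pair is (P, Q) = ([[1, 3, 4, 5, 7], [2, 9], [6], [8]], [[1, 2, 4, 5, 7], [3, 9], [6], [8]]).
2 8 3 4 6 5 9 1 7

Reverse the RSK construction: for i from n down to 1, find the cell of Q containing i, remove the entry at that cell from P, and reverse-bump it up through P; the value ejected from row 1 is w(i).

Step i=9: Q has 9 at row 2, column 2; remove 9 from row 2 of P and reverse-bump: 9 enters row 1 and ejects 7. So w(9) = 7. P is now [[1, 3, 4, 5, 9], [2], [6], [8]].
Step i=8: Q has 8 at row 4, column 1; remove 8 from row 4 of P and reverse-bump: 8 enters row 3 and ejects 6; 6 enters row 2 and ejects 2; 2 enters row 1 and ejects 1. So w(8) = 1. P is now [[2, 3, 4, 5, 9], [6], [8]].
Step i=7: Q has 7 at row 1, column 5; remove that cell from P, ejecting 9. So w(7) = 9. P is now [[2, 3, 4, 5], [6], [8]].
Step i=6: Q has 6 at row 3, column 1; remove 8 from row 3 of P and reverse-bump: 8 enters row 2 and ejects 6; 6 enters row 1 and ejects 5. So w(6) = 5. P is now [[2, 3, 4, 6], [8]].
Step i=5: Q has 5 at row 1, column 4; remove that cell from P, ejecting 6. So w(5) = 6. P is now [[2, 3, 4], [8]].
Step i=4: Q has 4 at row 1, column 3; remove that cell from P, ejecting 4. So w(4) = 4. P is now [[2, 3], [8]].
Step i=3: Q has 3 at row 2, column 1; remove 8 from row 2 of P and reverse-bump: 8 enters row 1 and ejects 3. So w(3) = 3. P is now [[2, 8]].
Step i=2: Q has 2 at row 1, column 2; remove that cell from P, ejecting 8. So w(2) = 8. P is now [[2]].
Step i=1: Q has 1 at row 1, column 1; remove that cell from P, ejecting 2. So w(1) = 2. P is now [].

So w = 2 8 3 4 6 5 9 1 7.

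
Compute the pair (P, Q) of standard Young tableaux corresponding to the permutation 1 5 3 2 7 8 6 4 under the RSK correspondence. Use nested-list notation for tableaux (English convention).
P = [[1, 2, 4, 8], [3, 6], [5, 7]], Q = [[1, 2, 5, 6], [3, 7], [4, 8]]

Insert each entry of the permutation into P by Schensted row insertion, recording in Q the position of each new cell.

Insert 1: appended to row 1. P = [[1]].
Insert 5: appended to row 1. P = [[1, 5]].
Insert 3: 3 bumps 5 from row 1; 5 starts row 2. P = [[1, 3], [5]].
Insert 2: 2 bumps 3 from row 1; 3 bumps 5 from row 2; 5 starts row 3. P = [[1, 2], [3], [5]].
Insert 7: appended to row 1. P = [[1, 2, 7], [3], [5]].
Insert 8: appended to row 1. P = [[1, 2, 7, 8], [3], [5]].
Insert 6: 6 bumps 7 from row 1; 7 appends to row 2. P = [[1, 2, 6, 8], [3, 7], [5]].
Insert 4: 4 bumps 6 from row 1; 6 bumps 7 from row 2; 7 appends to row 3. P = [[1, 2, 4, 8], [3, 6], [5, 7]].

So P = [[1, 2, 4, 8], [3, 6], [5, 7]], Q = [[1, 2, 5, 6], [3, 7], [4, 8]].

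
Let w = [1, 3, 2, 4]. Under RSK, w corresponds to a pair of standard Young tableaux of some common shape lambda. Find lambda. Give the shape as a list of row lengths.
[3, 1]

Row-insert each entry into an empty tableau.

After inserting 1: P = [[1]].
After inserting 3: P = [[1, 3]].
After inserting 2: P = [[1, 2], [3]].
After inserting 4: P = [[1, 2, 4], [3]].

The final insertion tableau P = [[1, 2, 4], [3]] has shape [3, 1].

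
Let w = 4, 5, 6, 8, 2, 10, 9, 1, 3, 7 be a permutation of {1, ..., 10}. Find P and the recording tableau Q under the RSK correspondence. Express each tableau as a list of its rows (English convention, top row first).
Insert each entry of the permutation into P by Schensted row insertion, recording in Q the position of each new cell.

After inserting 4: P = [[4]].
After inserting 5: P = [[4, 5]].
After inserting 6: P = [[4, 5, 6]].
After inserting 8: P = [[4, 5, 6, 8]].
After inserting 2: P = [[2, 5, 6, 8], [4]].
After inserting 10: P = [[2, 5, 6, 8, 10], [4]].
After inserting 9: P = [[2, 5, 6, 8, 9], [4, 10]].
After inserting 1: P = [[1, 5, 6, 8, 9], [2, 10], [4]].
After inserting 3: P = [[1, 3, 6, 8, 9], [2, 5], [4, 10]].
After inserting 7: P = [[1, 3, 6, 7, 9], [2, 5, 8], [4, 10]].

So P = [[1, 3, 6, 7, 9], [2, 5, 8], [4, 10]], Q = [[1, 2, 3, 4, 6], [5, 7, 10], [8, 9]].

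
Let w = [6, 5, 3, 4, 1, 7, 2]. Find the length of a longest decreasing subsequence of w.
4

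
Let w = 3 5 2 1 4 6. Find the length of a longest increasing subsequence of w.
3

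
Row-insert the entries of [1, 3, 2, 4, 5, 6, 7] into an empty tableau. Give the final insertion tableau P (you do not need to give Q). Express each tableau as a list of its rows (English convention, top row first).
P = [[1, 2, 4, 5, 6, 7], [3]]

Insert 1: appended to row 1. P = [[1]].
Insert 3: appended to row 1. P = [[1, 3]].
Insert 2: 2 bumps 3 from row 1; 3 starts row 2. P = [[1, 2], [3]].
Insert 4: appended to row 1. P = [[1, 2, 4], [3]].
Insert 5: appended to row 1. P = [[1, 2, 4, 5], [3]].
Insert 6: appended to row 1. P = [[1, 2, 4, 5, 6], [3]].
Insert 7: appended to row 1. P = [[1, 2, 4, 5, 6, 7], [3]].

So P = [[1, 2, 4, 5, 6, 7], [3]].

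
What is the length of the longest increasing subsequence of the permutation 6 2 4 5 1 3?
3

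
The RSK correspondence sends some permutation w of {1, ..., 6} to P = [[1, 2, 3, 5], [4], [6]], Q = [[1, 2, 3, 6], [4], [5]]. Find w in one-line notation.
1 2 6 4 3 5

Reverse the RSK construction: for i from n down to 1, find the cell of Q containing i, remove the entry at that cell from P, and reverse-bump it up through P; the value ejected from row 1 is w(i).

Step i=6: Q has 6 at row 1, column 4; remove that cell from P, ejecting 5. So w(6) = 5. P is now [[1, 2, 3], [4], [6]].
Step i=5: Q has 5 at row 3, column 1; remove 6 from row 3 of P and reverse-bump: 6 enters row 2 and ejects 4; 4 enters row 1 and ejects 3. So w(5) = 3. P is now [[1, 2, 4], [6]].
Step i=4: Q has 4 at row 2, column 1; remove 6 from row 2 of P and reverse-bump: 6 enters row 1 and ejects 4. So w(4) = 4. P is now [[1, 2, 6]].
Step i=3: Q has 3 at row 1, column 3; remove that cell from P, ejecting 6. So w(3) = 6. P is now [[1, 2]].
Step i=2: Q has 2 at row 1, column 2; remove that cell from P, ejecting 2. So w(2) = 2. P is now [[1]].
Step i=1: Q has 1 at row 1, column 1; remove that cell from P, ejecting 1. So w(1) = 1. P is now [].

So w = 1 2 6 4 3 5.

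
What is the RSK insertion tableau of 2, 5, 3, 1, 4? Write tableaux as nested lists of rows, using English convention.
Insert 2: appended to row 1. P = [[2]].
Insert 5: appended to row 1. P = [[2, 5]].
Insert 3: 3 bumps 5 from row 1; 5 starts row 2. P = [[2, 3], [5]].
Insert 1: 1 bumps 2 from row 1; 2 bumps 5 from row 2; 5 starts row 3. P = [[1, 3], [2], [5]].
Insert 4: appended to row 1. P = [[1, 3, 4], [2], [5]].

So P = [[1, 3, 4], [2], [5]].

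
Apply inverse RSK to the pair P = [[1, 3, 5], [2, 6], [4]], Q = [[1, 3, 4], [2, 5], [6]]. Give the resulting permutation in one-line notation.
Reverse the RSK construction: for i from n down to 1, find the cell of Q containing i, remove the entry at that cell from P, and reverse-bump it up through P; the value ejected from row 1 is w(i).

Step i=6: Q has 6 at row 3, column 1; remove 4 from row 3 of P and reverse-bump: 4 enters row 2 and ejects 2; 2 enters row 1 and ejects 1. So w(6) = 1. P is now [[2, 3, 5], [4, 6]].
Step i=5: Q has 5 at row 2, column 2; remove 6 from row 2 of P and reverse-bump: 6 enters row 1 and ejects 5. So w(5) = 5. P is now [[2, 3, 6], [4]].
Step i=4: Q has 4 at row 1, column 3; remove that cell from P, ejecting 6. So w(4) = 6. P is now [[2, 3], [4]].
Step i=3: Q has 3 at row 1, column 2; remove that cell from P, ejecting 3. So w(3) = 3. P is now [[2], [4]].
Step i=2: Q has 2 at row 2, column 1; remove 4 from row 2 of P and reverse-bump: 4 enters row 1 and ejects 2. So w(2) = 2. P is now [[4]].
Step i=1: Q has 1 at row 1, column 1; remove that cell from P, ejecting 4. So w(1) = 4. P is now [].

So w = 4 2 3 6 5 1.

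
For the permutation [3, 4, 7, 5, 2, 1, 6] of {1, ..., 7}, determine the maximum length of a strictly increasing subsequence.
4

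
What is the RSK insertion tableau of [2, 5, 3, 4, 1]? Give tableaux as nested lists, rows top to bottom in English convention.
Insert 2: appended to row 1. P = [[2]].
Insert 5: appended to row 1. P = [[2, 5]].
Insert 3: 3 bumps 5 from row 1; 5 starts row 2. P = [[2, 3], [5]].
Insert 4: appended to row 1. P = [[2, 3, 4], [5]].
Insert 1: 1 bumps 2 from row 1; 2 bumps 5 from row 2; 5 starts row 3. P = [[1, 3, 4], [2], [5]].

So P = [[1, 3, 4], [2], [5]].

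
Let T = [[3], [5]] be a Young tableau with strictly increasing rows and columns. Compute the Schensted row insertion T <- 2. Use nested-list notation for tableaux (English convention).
In row 1, 2 replaces 3 (the leftmost entry greater than 2); 3 is bumped to row 2. In row 2, 3 replaces 5 (the leftmost entry greater than 3); 5 is bumped to row 3. 5 starts a new row 3. The new tableau is [[2], [3], [5]].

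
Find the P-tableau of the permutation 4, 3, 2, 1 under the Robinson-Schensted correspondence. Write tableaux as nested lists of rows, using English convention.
Insert 4: appended to row 1. P = [[4]].
Insert 3: 3 bumps 4 from row 1; 4 starts row 2. P = [[3], [4]].
Insert 2: 2 bumps 3 from row 1; 3 bumps 4 from row 2; 4 starts row 3. P = [[2], [3], [4]].
Insert 1: 1 bumps 2 from row 1; 2 bumps 3 from row 2; 3 bumps 4 from row 3; 4 starts row 4. P = [[1], [2], [3], [4]].

So P = [[1], [2], [3], [4]].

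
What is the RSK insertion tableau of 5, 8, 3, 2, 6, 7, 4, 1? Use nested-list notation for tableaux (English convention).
Insert 5: appended to row 1. P = [[5]].
Insert 8: appended to row 1. P = [[5, 8]].
Insert 3: 3 bumps 5 from row 1; 5 starts row 2. P = [[3, 8], [5]].
Insert 2: 2 bumps 3 from row 1; 3 bumps 5 from row 2; 5 starts row 3. P = [[2, 8], [3], [5]].
Insert 6: 6 bumps 8 from row 1; 8 appends to row 2. P = [[2, 6], [3, 8], [5]].
Insert 7: appended to row 1. P = [[2, 6, 7], [3, 8], [5]].
Insert 4: 4 bumps 6 from row 1; 6 bumps 8 from row 2; 8 appends to row 3. P = [[2, 4, 7], [3, 6], [5, 8]].
Insert 1: 1 bumps 2 from row 1; 2 bumps 3 from row 2; 3 bumps 5 from row 3; 5 starts row 4. P = [[1, 4, 7], [2, 6], [3, 8], [5]].

So P = [[1, 4, 7], [2, 6], [3, 8], [5]].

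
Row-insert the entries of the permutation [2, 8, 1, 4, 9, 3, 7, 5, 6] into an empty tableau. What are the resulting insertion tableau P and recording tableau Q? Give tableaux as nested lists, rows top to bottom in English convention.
Insert each entry of the permutation into P by Schensted row insertion, recording in Q the position of each new cell.

After inserting 2: P = [[2]].
After inserting 8: P = [[2, 8]].
After inserting 1: P = [[1, 8], [2]].
After inserting 4: P = [[1, 4], [2, 8]].
After inserting 9: P = [[1, 4, 9], [2, 8]].
After inserting 3: P = [[1, 3, 9], [2, 4], [8]].
After inserting 7: P = [[1, 3, 7], [2, 4, 9], [8]].
After inserting 5: P = [[1, 3, 5], [2, 4, 7], [8, 9]].
After inserting 6: P = [[1, 3, 5, 6], [2, 4, 7], [8, 9]].

So P = [[1, 3, 5, 6], [2, 4, 7], [8, 9]], Q = [[1, 2, 5, 9], [3, 4, 7], [6, 8]].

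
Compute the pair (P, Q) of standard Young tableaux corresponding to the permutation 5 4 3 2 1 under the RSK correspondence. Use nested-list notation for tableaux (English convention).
Insert each entry of the permutation into P by Schensted row insertion, recording in Q the position of each new cell.

Insert 5: appended to row 1. P = [[5]].
Insert 4: 4 bumps 5 from row 1; 5 starts row 2. P = [[4], [5]].
Insert 3: 3 bumps 4 from row 1; 4 bumps 5 from row 2; 5 starts row 3. P = [[3], [4], [5]].
Insert 2: 2 bumps 3 from row 1; 3 bumps 4 from row 2; 4 bumps 5 from row 3; 5 starts row 4. P = [[2], [3], [4], [5]].
Insert 1: 1 bumps 2 from row 1; 2 bumps 3 from row 2; 3 bumps 4 from row 3; 4 bumps 5 from row 4; 5 starts row 5. P = [[1], [2], [3], [4], [5]].

So P = [[1], [2], [3], [4], [5]], Q = [[1], [2], [3], [4], [5]].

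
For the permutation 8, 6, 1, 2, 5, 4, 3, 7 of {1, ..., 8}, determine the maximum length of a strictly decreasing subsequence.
5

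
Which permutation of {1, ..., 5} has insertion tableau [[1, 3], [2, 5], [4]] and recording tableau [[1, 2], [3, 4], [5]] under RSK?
Reverse the RSK construction: for i from n down to 1, find the cell of Q containing i, remove the entry at that cell from P, and reverse-bump it up through P; the value ejected from row 1 is w(i).

Step i=5: Q has 5 at row 3, column 1; remove 4 from row 3 of P and reverse-bump: 4 enters row 2 and ejects 2; 2 enters row 1 and ejects 1. So w(5) = 1. P is now [[2, 3], [4, 5]].
Step i=4: Q has 4 at row 2, column 2; remove 5 from row 2 of P and reverse-bump: 5 enters row 1 and ejects 3. So w(4) = 3. P is now [[2, 5], [4]].
Step i=3: Q has 3 at row 2, column 1; remove 4 from row 2 of P and reverse-bump: 4 enters row 1 and ejects 2. So w(3) = 2. P is now [[4, 5]].
Step i=2: Q has 2 at row 1, column 2; remove that cell from P, ejecting 5. So w(2) = 5. P is now [[4]].
Step i=1: Q has 1 at row 1, column 1; remove that cell from P, ejecting 4. So w(1) = 4. P is now [].

So w = 4 5 2 3 1.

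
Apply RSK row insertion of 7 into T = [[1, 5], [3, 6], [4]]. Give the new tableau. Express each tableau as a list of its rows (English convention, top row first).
7 is larger than every entry of row 1, so it is appended to row 1. The new tableau is [[1, 5, 7], [3, 6], [4]].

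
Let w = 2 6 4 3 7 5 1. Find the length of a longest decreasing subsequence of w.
4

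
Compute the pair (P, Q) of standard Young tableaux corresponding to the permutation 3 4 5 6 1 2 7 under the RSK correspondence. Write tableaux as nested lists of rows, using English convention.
Insert each entry of the permutation into P by Schensted row insertion, recording in Q the position of each new cell.

Insert 3: appended to row 1. P = [[3]].
Insert 4: appended to row 1. P = [[3, 4]].
Insert 5: appended to row 1. P = [[3, 4, 5]].
Insert 6: appended to row 1. P = [[3, 4, 5, 6]].
Insert 1: 1 bumps 3 from row 1; 3 starts row 2. P = [[1, 4, 5, 6], [3]].
Insert 2: 2 bumps 4 from row 1; 4 appends to row 2. P = [[1, 2, 5, 6], [3, 4]].
Insert 7: appended to row 1. P = [[1, 2, 5, 6, 7], [3, 4]].

So P = [[1, 2, 5, 6, 7], [3, 4]], Q = [[1, 2, 3, 4, 7], [5, 6]].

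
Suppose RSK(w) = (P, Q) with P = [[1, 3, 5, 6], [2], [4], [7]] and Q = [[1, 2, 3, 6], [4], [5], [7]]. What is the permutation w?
2 4 7 5 3 6 1

Reverse RSK: for i = n, n-1, ..., 1, locate i in Q, remove the corresponding corner cell from P, and reverse-bump its entry up through P; the value ejected from row 1 is w(i).

So w = 2 4 7 5 3 6 1.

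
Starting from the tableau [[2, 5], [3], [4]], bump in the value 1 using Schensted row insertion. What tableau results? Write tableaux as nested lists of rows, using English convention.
[[1, 5], [2], [3], [4]]

In row 1, 1 replaces 2 (the leftmost entry greater than 1); 2 is bumped to row 2. In row 2, 2 replaces 3 (the leftmost entry greater than 2); 3 is bumped to row 3. In row 3, 3 replaces 4 (the leftmost entry greater than 3); 4 is bumped to row 4. 4 starts a new row 4. The new tableau is [[1, 5], [2], [3], [4]].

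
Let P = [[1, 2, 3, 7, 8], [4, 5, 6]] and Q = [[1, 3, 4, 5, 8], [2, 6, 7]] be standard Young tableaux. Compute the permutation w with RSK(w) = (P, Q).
Reverse the RSK construction: for i from n down to 1, find the cell of Q containing i, remove the entry at that cell from P, and reverse-bump it up through P; the value ejected from row 1 is w(i).

Step i=8: Q has 8 at row 1, column 5; remove that cell from P, ejecting 8. So w(8) = 8. P is now [[1, 2, 3, 7], [4, 5, 6]].
Step i=7: Q has 7 at row 2, column 3; remove 6 from row 2 of P and reverse-bump: 6 enters row 1 and ejects 3. So w(7) = 3. P is now [[1, 2, 6, 7], [4, 5]].
Step i=6: Q has 6 at row 2, column 2; remove 5 from row 2 of P and reverse-bump: 5 enters row 1 and ejects 2. So w(6) = 2. P is now [[1, 5, 6, 7], [4]].
Step i=5: Q has 5 at row 1, column 4; remove that cell from P, ejecting 7. So w(5) = 7. P is now [[1, 5, 6], [4]].
Step i=4: Q has 4 at row 1, column 3; remove that cell from P, ejecting 6. So w(4) = 6. P is now [[1, 5], [4]].
Step i=3: Q has 3 at row 1, column 2; remove that cell from P, ejecting 5. So w(3) = 5. P is now [[1], [4]].
Step i=2: Q has 2 at row 2, column 1; remove 4 from row 2 of P and reverse-bump: 4 enters row 1 and ejects 1. So w(2) = 1. P is now [[4]].
Step i=1: Q has 1 at row 1, column 1; remove that cell from P, ejecting 4. So w(1) = 4. P is now [].

So w = 4 1 5 6 7 2 3 8.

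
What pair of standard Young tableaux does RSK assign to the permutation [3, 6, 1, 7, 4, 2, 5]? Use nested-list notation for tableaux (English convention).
P = [[1, 2, 5], [3, 4, 7], [6]], Q = [[1, 2, 4], [3, 5, 7], [6]]

Insert each entry of the permutation into P by Schensted row insertion, recording in Q the position of each new cell.

Insert 3: appended to row 1. P = [[3]].
Insert 6: appended to row 1. P = [[3, 6]].
Insert 1: 1 bumps 3 from row 1; 3 starts row 2. P = [[1, 6], [3]].
Insert 7: appended to row 1. P = [[1, 6, 7], [3]].
Insert 4: 4 bumps 6 from row 1; 6 appends to row 2. P = [[1, 4, 7], [3, 6]].
Insert 2: 2 bumps 4 from row 1; 4 bumps 6 from row 2; 6 starts row 3. P = [[1, 2, 7], [3, 4], [6]].
Insert 5: 5 bumps 7 from row 1; 7 appends to row 2. P = [[1, 2, 5], [3, 4, 7], [6]].

So P = [[1, 2, 5], [3, 4, 7], [6]], Q = [[1, 2, 4], [3, 5, 7], [6]].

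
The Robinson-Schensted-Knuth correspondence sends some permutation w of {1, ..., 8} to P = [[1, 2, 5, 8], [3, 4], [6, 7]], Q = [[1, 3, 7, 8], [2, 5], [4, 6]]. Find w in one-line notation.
Reverse the RSK construction: for i from n down to 1, find the cell of Q containing i, remove the entry at that cell from P, and reverse-bump it up through P; the value ejected from row 1 is w(i).

Step i=8: Q has 8 at row 1, column 4; remove that cell from P, ejecting 8. So w(8) = 8. P is now [[1, 2, 5], [3, 4], [6, 7]].
Step i=7: Q has 7 at row 1, column 3; remove that cell from P, ejecting 5. So w(7) = 5. P is now [[1, 2], [3, 4], [6, 7]].
Step i=6: Q has 6 at row 3, column 2; remove 7 from row 3 of P and reverse-bump: 7 enters row 2 and ejects 4; 4 enters row 1 and ejects 2. So w(6) = 2. P is now [[1, 4], [3, 7], [6]].
Step i=5: Q has 5 at row 2, column 2; remove 7 from row 2 of P and reverse-bump: 7 enters row 1 and ejects 4. So w(5) = 4. P is now [[1, 7], [3], [6]].
Step i=4: Q has 4 at row 3, column 1; remove 6 from row 3 of P and reverse-bump: 6 enters row 2 and ejects 3; 3 enters row 1 and ejects 1. So w(4) = 1. P is now [[3, 7], [6]].
Step i=3: Q has 3 at row 1, column 2; remove that cell from P, ejecting 7. So w(3) = 7. P is now [[3], [6]].
Step i=2: Q has 2 at row 2, column 1; remove 6 from row 2 of P and reverse-bump: 6 enters row 1 and ejects 3. So w(2) = 3. P is now [[6]].
Step i=1: Q has 1 at row 1, column 1; remove that cell from P, ejecting 6. So w(1) = 6. P is now [].

So w = 6 3 7 1 4 2 5 8.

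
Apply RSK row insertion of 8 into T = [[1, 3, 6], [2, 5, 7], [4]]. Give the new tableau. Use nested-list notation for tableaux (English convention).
[[1, 3, 6, 8], [2, 5, 7], [4]]

8 is larger than every entry of row 1, so it is appended to row 1. The new tableau is [[1, 3, 6, 8], [2, 5, 7], [4]].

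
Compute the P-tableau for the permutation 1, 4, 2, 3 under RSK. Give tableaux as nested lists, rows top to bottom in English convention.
P = [[1, 2, 3], [4]]

Insert 1: appended to row 1. P = [[1]].
Insert 4: appended to row 1. P = [[1, 4]].
Insert 2: 2 bumps 4 from row 1; 4 starts row 2. P = [[1, 2], [4]].
Insert 3: appended to row 1. P = [[1, 2, 3], [4]].

So P = [[1, 2, 3], [4]].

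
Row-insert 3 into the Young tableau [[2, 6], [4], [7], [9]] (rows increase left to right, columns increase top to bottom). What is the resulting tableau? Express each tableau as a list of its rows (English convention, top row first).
[[2, 3], [4, 6], [7], [9]]

In row 1, 3 replaces 6 (the leftmost entry greater than 3); 6 is bumped to row 2. 6 is appended to row 2. The new tableau is [[2, 3], [4, 6], [7], [9]].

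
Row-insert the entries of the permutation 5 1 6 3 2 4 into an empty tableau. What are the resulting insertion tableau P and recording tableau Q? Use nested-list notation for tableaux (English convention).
Insert each entry of the permutation into P by Schensted row insertion, recording in Q the position of each new cell.

Insert 5: appended to row 1. P = [[5]].
Insert 1: 1 bumps 5 from row 1; 5 starts row 2. P = [[1], [5]].
Insert 6: appended to row 1. P = [[1, 6], [5]].
Insert 3: 3 bumps 6 from row 1; 6 appends to row 2. P = [[1, 3], [5, 6]].
Insert 2: 2 bumps 3 from row 1; 3 bumps 5 from row 2; 5 starts row 3. P = [[1, 2], [3, 6], [5]].
Insert 4: appended to row 1. P = [[1, 2, 4], [3, 6], [5]].

So P = [[1, 2, 4], [3, 6], [5]], Q = [[1, 3, 6], [2, 4], [5]].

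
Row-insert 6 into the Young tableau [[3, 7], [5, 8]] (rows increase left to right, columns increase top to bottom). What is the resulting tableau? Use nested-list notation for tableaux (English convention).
[[3, 6], [5, 7], [8]]

In row 1, 6 replaces 7 (the leftmost entry greater than 6); 7 is bumped to row 2. In row 2, 7 replaces 8 (the leftmost entry greater than 7); 8 is bumped to row 3. 8 starts a new row 3. The new tableau is [[3, 6], [5, 7], [8]].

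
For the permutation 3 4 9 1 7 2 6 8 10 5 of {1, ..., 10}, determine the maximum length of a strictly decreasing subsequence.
4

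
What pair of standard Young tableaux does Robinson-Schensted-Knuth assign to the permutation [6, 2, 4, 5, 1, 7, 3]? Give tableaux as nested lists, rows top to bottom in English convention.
P = [[1, 3, 5, 7], [2, 4], [6]], Q = [[1, 3, 4, 6], [2, 7], [5]]

Insert each entry of the permutation into P by Schensted row insertion, recording in Q the position of each new cell.

Insert 6: appended to row 1. P = [[6]], Q = [[1]].
Insert 2: 2 bumps 6 from row 1; 6 starts row 2. P = [[2], [6]], Q = [[1], [2]].
Insert 4: appended to row 1. P = [[2, 4], [6]], Q = [[1, 3], [2]].
Insert 5: appended to row 1. P = [[2, 4, 5], [6]], Q = [[1, 3, 4], [2]].
Insert 1: 1 bumps 2 from row 1; 2 bumps 6 from row 2; 6 starts row 3. P = [[1, 4, 5], [2], [6]], Q = [[1, 3, 4], [2], [5]].
Insert 7: appended to row 1. P = [[1, 4, 5, 7], [2], [6]], Q = [[1, 3, 4, 6], [2], [5]].
Insert 3: 3 bumps 4 from row 1; 4 appends to row 2. P = [[1, 3, 5, 7], [2, 4], [6]], Q = [[1, 3, 4, 6], [2, 7], [5]].

So P = [[1, 3, 5, 7], [2, 4], [6]], Q = [[1, 3, 4, 6], [2, 7], [5]].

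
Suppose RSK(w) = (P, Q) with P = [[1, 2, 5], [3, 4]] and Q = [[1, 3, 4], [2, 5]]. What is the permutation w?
3 1 4 5 2

Reverse the RSK construction: for i from n down to 1, find the cell of Q containing i, remove the entry at that cell from P, and reverse-bump it up through P; the value ejected from row 1 is w(i).

Step i=5: Q has 5 at row 2, column 2; remove 4 from row 2 of P and reverse-bump: 4 enters row 1 and ejects 2. So w(5) = 2. P is now [[1, 4, 5], [3]].
Step i=4: Q has 4 at row 1, column 3; remove that cell from P, ejecting 5. So w(4) = 5. P is now [[1, 4], [3]].
Step i=3: Q has 3 at row 1, column 2; remove that cell from P, ejecting 4. So w(3) = 4. P is now [[1], [3]].
Step i=2: Q has 2 at row 2, column 1; remove 3 from row 2 of P and reverse-bump: 3 enters row 1 and ejects 1. So w(2) = 1. P is now [[3]].
Step i=1: Q has 1 at row 1, column 1; remove that cell from P, ejecting 3. So w(1) = 3. P is now [].

So w = 3 1 4 5 2.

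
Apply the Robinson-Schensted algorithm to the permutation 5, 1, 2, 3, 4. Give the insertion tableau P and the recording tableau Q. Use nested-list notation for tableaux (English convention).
P = [[1, 2, 3, 4], [5]], Q = [[1, 3, 4, 5], [2]]

Insert each entry of the permutation into P by Schensted row insertion, recording in Q the position of each new cell.

After inserting 5: P = [[5]].
After inserting 1: P = [[1], [5]].
After inserting 2: P = [[1, 2], [5]].
After inserting 3: P = [[1, 2, 3], [5]].
After inserting 4: P = [[1, 2, 3, 4], [5]].

So P = [[1, 2, 3, 4], [5]], Q = [[1, 3, 4, 5], [2]].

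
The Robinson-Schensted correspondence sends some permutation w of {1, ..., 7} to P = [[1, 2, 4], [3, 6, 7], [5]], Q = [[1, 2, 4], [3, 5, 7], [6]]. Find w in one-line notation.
Reverse the RSK construction: for i from n down to 1, find the cell of Q containing i, remove the entry at that cell from P, and reverse-bump it up through P; the value ejected from row 1 is w(i).

Step i=7: Q has 7 at row 2, column 3; remove 7 from row 2 of P and reverse-bump: 7 enters row 1 and ejects 4. So w(7) = 4. P is now [[1, 2, 7], [3, 6], [5]].
Step i=6: Q has 6 at row 3, column 1; remove 5 from row 3 of P and reverse-bump: 5 enters row 2 and ejects 3; 3 enters row 1 and ejects 2. So w(6) = 2. P is now [[1, 3, 7], [5, 6]].
Step i=5: Q has 5 at row 2, column 2; remove 6 from row 2 of P and reverse-bump: 6 enters row 1 and ejects 3. So w(5) = 3. P is now [[1, 6, 7], [5]].
Step i=4: Q has 4 at row 1, column 3; remove that cell from P, ejecting 7. So w(4) = 7. P is now [[1, 6], [5]].
Step i=3: Q has 3 at row 2, column 1; remove 5 from row 2 of P and reverse-bump: 5 enters row 1 and ejects 1. So w(3) = 1. P is now [[5, 6]].
Step i=2: Q has 2 at row 1, column 2; remove that cell from P, ejecting 6. So w(2) = 6. P is now [[5]].
Step i=1: Q has 1 at row 1, column 1; remove that cell from P, ejecting 5. So w(1) = 5. P is now [].

So w = 5 6 1 7 3 2 4.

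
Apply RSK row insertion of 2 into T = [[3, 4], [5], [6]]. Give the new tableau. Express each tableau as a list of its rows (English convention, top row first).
[[2, 4], [3], [5], [6]]

In row 1, 2 replaces 3 (the leftmost entry greater than 2); 3 is bumped to row 2. In row 2, 3 replaces 5 (the leftmost entry greater than 3); 5 is bumped to row 3. In row 3, 5 replaces 6 (the leftmost entry greater than 5); 6 is bumped to row 4. 6 starts a new row 4. The new tableau is [[2, 4], [3], [5], [6]].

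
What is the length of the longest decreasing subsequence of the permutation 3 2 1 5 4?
3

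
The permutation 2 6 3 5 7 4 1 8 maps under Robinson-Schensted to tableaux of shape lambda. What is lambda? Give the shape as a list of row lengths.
Row-insert each entry into an empty tableau.

After inserting 2: P = [[2]].
After inserting 6: P = [[2, 6]].
After inserting 3: P = [[2, 3], [6]].
After inserting 5: P = [[2, 3, 5], [6]].
After inserting 7: P = [[2, 3, 5, 7], [6]].
After inserting 4: P = [[2, 3, 4, 7], [5], [6]].
After inserting 1: P = [[1, 3, 4, 7], [2], [5], [6]].
After inserting 8: P = [[1, 3, 4, 7, 8], [2], [5], [6]].

The final insertion tableau P = [[1, 3, 4, 7, 8], [2], [5], [6]] has shape [5, 1, 1, 1].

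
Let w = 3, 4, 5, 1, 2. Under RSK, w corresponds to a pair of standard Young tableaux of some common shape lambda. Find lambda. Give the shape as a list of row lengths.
[3, 2]

RSK row insertion gives P = [[1, 2, 5], [3, 4]], which has shape [3, 2].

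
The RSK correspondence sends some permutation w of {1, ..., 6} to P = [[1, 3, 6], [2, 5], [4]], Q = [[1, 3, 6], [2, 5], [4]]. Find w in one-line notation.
4 2 5 1 3 6

Reverse the RSK construction: for i from n down to 1, find the cell of Q containing i, remove the entry at that cell from P, and reverse-bump it up through P; the value ejected from row 1 is w(i).

Step i=6: Q has 6 at row 1, column 3; remove that cell from P, ejecting 6. So w(6) = 6. P is now [[1, 3], [2, 5], [4]].
Step i=5: Q has 5 at row 2, column 2; remove 5 from row 2 of P and reverse-bump: 5 enters row 1 and ejects 3. So w(5) = 3. P is now [[1, 5], [2], [4]].
Step i=4: Q has 4 at row 3, column 1; remove 4 from row 3 of P and reverse-bump: 4 enters row 2 and ejects 2; 2 enters row 1 and ejects 1. So w(4) = 1. P is now [[2, 5], [4]].
Step i=3: Q has 3 at row 1, column 2; remove that cell from P, ejecting 5. So w(3) = 5. P is now [[2], [4]].
Step i=2: Q has 2 at row 2, column 1; remove 4 from row 2 of P and reverse-bump: 4 enters row 1 and ejects 2. So w(2) = 2. P is now [[4]].
Step i=1: Q has 1 at row 1, column 1; remove that cell from P, ejecting 4. So w(1) = 4. P is now [].

So w = 4 2 5 1 3 6.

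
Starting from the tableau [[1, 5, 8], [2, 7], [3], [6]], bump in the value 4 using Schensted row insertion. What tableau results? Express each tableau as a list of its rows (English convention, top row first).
[[1, 4, 8], [2, 5], [3, 7], [6]]

In row 1, 4 replaces 5 (the leftmost entry greater than 4); 5 is bumped to row 2. In row 2, 5 replaces 7 (the leftmost entry greater than 5); 7 is bumped to row 3. 7 is appended to row 3. The new tableau is [[1, 4, 8], [2, 5], [3, 7], [6]].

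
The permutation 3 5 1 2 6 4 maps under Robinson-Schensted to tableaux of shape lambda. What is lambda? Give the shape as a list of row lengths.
Row-insert each entry into an empty tableau.

After inserting 3: P = [[3]].
After inserting 5: P = [[3, 5]].
After inserting 1: P = [[1, 5], [3]].
After inserting 2: P = [[1, 2], [3, 5]].
After inserting 6: P = [[1, 2, 6], [3, 5]].
After inserting 4: P = [[1, 2, 4], [3, 5, 6]].

The final insertion tableau P = [[1, 2, 4], [3, 5, 6]] has shape [3, 3].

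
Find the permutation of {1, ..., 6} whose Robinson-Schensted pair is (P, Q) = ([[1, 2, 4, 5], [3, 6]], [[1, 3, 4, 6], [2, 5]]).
3 1 2 6 4 5

Reverse RSK: for i = n, n-1, ..., 1, locate i in Q, remove the corresponding corner cell from P, and reverse-bump its entry up through P; the value ejected from row 1 is w(i).

So w = 3 1 2 6 4 5.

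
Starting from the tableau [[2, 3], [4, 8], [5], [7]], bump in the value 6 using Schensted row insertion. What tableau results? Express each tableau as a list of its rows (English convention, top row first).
[[2, 3, 6], [4, 8], [5], [7]]

6 is larger than every entry of row 1, so it is appended to row 1. The new tableau is [[2, 3, 6], [4, 8], [5], [7]].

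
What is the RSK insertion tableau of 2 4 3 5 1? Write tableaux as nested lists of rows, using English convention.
Insert 2: appended to row 1. P = [[2]].
Insert 4: appended to row 1. P = [[2, 4]].
Insert 3: 3 bumps 4 from row 1; 4 starts row 2. P = [[2, 3], [4]].
Insert 5: appended to row 1. P = [[2, 3, 5], [4]].
Insert 1: 1 bumps 2 from row 1; 2 bumps 4 from row 2; 4 starts row 3. P = [[1, 3, 5], [2], [4]].

So P = [[1, 3, 5], [2], [4]].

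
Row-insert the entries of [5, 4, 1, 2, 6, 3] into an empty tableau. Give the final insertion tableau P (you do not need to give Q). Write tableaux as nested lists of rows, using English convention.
P = [[1, 2, 3], [4, 6], [5]]

Insert 5: appended to row 1. P = [[5]].
Insert 4: 4 bumps 5 from row 1; 5 starts row 2. P = [[4], [5]].
Insert 1: 1 bumps 4 from row 1; 4 bumps 5 from row 2; 5 starts row 3. P = [[1], [4], [5]].
Insert 2: appended to row 1. P = [[1, 2], [4], [5]].
Insert 6: appended to row 1. P = [[1, 2, 6], [4], [5]].
Insert 3: 3 bumps 6 from row 1; 6 appends to row 2. P = [[1, 2, 3], [4, 6], [5]].

So P = [[1, 2, 3], [4, 6], [5]].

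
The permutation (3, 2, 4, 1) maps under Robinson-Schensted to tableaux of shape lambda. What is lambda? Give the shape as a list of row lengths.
Row-insert each entry into an empty tableau.

After inserting 3: P = [[3]].
After inserting 2: P = [[2], [3]].
After inserting 4: P = [[2, 4], [3]].
After inserting 1: P = [[1, 4], [2], [3]].

The final insertion tableau P = [[1, 4], [2], [3]] has shape [2, 1, 1].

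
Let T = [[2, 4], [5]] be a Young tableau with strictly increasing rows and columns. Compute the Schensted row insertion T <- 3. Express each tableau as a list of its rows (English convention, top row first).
[[2, 3], [4], [5]]

In row 1, 3 replaces 4 (the leftmost entry greater than 3); 4 is bumped to row 2. In row 2, 4 replaces 5 (the leftmost entry greater than 4); 5 is bumped to row 3. 5 starts a new row 3. The new tableau is [[2, 3], [4], [5]].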